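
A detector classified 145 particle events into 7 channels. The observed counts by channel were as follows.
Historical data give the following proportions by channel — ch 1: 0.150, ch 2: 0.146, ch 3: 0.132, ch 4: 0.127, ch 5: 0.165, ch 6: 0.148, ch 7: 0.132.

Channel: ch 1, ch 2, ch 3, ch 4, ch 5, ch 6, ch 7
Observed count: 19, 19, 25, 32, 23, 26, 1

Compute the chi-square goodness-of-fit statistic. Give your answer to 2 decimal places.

Expected counts E_i = n·p_i: 145×0.150 = 21.75, 145×0.146 = 21.17, 145×0.132 = 19.14, 145×0.127 = 18.415, 145×0.165 = 23.925, 145×0.148 = 21.46, 145×0.132 = 19.14.
χ² = (19−21.75)²/21.75 + (19−21.17)²/21.17 + (25−19.14)²/19.14 + (32−18.415)²/18.415 + (23−23.925)²/23.925 + (26−21.46)²/21.46 + (1−19.14)²/19.14
   = 0.348 + 0.222 + 1.794 + 10.022 + 0.036 + 0.960 + 17.192
Sum = 30.57

30.57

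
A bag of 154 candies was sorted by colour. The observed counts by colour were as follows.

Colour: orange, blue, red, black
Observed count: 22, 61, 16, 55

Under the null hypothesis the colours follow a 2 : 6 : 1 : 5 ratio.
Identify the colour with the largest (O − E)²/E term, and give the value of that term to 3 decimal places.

Ratio total = 14. Expected counts: 154×2/14 = 22, 154×6/14 = 66, 154×1/14 = 11, 154×5/14 = 55.
orange: (22 − 22)²/22 = 0/22 = 0.0000
blue: (61 − 66)²/66 = 25/66 = 0.3788
red: (16 − 11)²/11 = 25/11 = 2.2727
black: (55 − 55)²/55 = 0/55 = 0.0000
The largest term is for red: 2.273.

red, 2.273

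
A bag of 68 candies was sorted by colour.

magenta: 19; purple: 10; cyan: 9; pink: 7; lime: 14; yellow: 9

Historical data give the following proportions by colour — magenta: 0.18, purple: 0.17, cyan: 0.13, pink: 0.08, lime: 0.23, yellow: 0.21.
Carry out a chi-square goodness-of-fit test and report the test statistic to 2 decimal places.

6.52

Expected counts E_i = n·p_i: 68×0.18 = 12.24, 68×0.17 = 11.56, 68×0.13 = 8.84, 68×0.08 = 5.44, 68×0.23 = 15.64, 68×0.21 = 14.28.
magenta: (19 − 12.24)²/12.24 = 45.6976/12.24 = 3.733
purple: (10 − 11.56)²/11.56 = 2.4336/11.56 = 0.211
cyan: (9 − 8.84)²/8.84 = 0.0256/8.84 = 0.003
pink: (7 − 5.44)²/5.44 = 2.4336/5.44 = 0.447
lime: (14 − 15.64)²/15.64 = 2.6896/15.64 = 0.172
yellow: (9 − 14.28)²/14.28 = 27.8784/14.28 = 1.952
Sum = 6.52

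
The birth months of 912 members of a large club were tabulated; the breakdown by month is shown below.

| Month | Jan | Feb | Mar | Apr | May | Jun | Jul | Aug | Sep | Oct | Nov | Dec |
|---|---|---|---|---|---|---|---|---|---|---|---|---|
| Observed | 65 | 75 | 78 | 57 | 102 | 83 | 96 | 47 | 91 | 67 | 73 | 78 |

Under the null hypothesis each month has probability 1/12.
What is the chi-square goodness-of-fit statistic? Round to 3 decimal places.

Expected count for each of the 12 categories: 912/12 = 76.
χ² = (65−76)²/76 + (75−76)²/76 + (78−76)²/76 + (57−76)²/76 + (102−76)²/76 + (83−76)²/76 + (96−76)²/76 + (47−76)²/76 + (91−76)²/76 + (67−76)²/76 + (73−76)²/76 + (78−76)²/76
   = 1.5921 + 0.0132 + 0.0526 + 4.7500 + 8.8947 + 0.6447 + 5.2632 + 11.0658 + 2.9605 + 1.0658 + 0.1184 + 0.0526
Sum = 36.474

36.474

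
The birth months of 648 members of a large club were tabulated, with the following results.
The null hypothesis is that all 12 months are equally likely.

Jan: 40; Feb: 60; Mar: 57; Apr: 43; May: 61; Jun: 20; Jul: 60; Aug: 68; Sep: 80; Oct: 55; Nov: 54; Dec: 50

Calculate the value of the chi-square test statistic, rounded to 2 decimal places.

46.15

Expected count for each of the 12 categories: 648/12 = 54.
Jan: (40 − 54)²/54 = 196/54 = 3.630
Feb: (60 − 54)²/54 = 36/54 = 0.667
Mar: (57 − 54)²/54 = 9/54 = 0.167
Apr: (43 − 54)²/54 = 121/54 = 2.241
May: (61 − 54)²/54 = 49/54 = 0.907
Jun: (20 − 54)²/54 = 1156/54 = 21.407
Jul: (60 − 54)²/54 = 36/54 = 0.667
Aug: (68 − 54)²/54 = 196/54 = 3.630
Sep: (80 − 54)²/54 = 676/54 = 12.519
Oct: (55 − 54)²/54 = 1/54 = 0.019
Nov: (54 − 54)²/54 = 0/54 = 0.000
Dec: (50 − 54)²/54 = 16/54 = 0.296
Sum = 46.15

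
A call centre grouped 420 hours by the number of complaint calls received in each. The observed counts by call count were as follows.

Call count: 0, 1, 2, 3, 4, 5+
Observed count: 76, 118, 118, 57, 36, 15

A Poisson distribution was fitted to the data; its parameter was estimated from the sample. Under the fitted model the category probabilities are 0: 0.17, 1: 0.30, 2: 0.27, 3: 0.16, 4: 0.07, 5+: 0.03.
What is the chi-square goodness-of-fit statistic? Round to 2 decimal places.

Expected counts E_i = n·p_i: 420×0.17 = 71.4, 420×0.30 = 126, 420×0.27 = 113.4, 420×0.16 = 67.2, 420×0.07 = 29.4, 420×0.03 = 12.6.
χ² = (76−71.4)²/71.4 + (118−126)²/126 + (118−113.4)²/113.4 + (57−67.2)²/67.2 + (36−29.4)²/29.4 + (15−12.6)²/12.6
   = 0.296 + 0.508 + 0.187 + 1.548 + 1.482 + 0.457
Sum = 4.48

4.48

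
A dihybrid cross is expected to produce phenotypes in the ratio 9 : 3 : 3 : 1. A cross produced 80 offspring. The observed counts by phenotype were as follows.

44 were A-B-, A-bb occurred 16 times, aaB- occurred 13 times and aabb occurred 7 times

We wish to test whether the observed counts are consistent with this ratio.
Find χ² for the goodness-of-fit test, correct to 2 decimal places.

Ratio total = 16. Expected counts: 80×9/16 = 45, 80×3/16 = 15, 80×3/16 = 15, 80×1/16 = 5.
χ² = (44−45)²/45 + (16−15)²/15 + (13−15)²/15 + (7−5)²/5
   = 0.022 + 0.067 + 0.267 + 0.800
Sum = 1.16

1.16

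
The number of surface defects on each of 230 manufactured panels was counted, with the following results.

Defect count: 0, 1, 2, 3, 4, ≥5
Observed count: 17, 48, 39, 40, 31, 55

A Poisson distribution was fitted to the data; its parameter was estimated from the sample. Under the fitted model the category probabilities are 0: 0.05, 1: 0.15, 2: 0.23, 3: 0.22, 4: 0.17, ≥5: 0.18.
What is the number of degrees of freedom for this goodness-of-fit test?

4

There are k = 6 categories and 1 parameter estimated from the data, so df = 6 − 1 − 1 = 4.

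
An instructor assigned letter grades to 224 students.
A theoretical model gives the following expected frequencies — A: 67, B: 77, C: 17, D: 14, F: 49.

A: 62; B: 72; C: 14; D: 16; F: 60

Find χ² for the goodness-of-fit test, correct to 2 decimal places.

3.98

cat         O        E   (O−E)²/E
A          62       67      0.373
B          72       77      0.325
C          14       17      0.529
D          16       14      0.286
F          60       49      2.469
Sum = 3.98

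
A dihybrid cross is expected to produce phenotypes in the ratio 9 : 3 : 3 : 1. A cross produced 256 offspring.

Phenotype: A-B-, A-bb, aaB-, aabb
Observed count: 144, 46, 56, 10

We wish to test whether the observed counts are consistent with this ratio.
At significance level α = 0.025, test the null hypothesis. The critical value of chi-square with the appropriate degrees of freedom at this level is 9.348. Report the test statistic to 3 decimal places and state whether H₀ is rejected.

Ratio total = 16. Expected counts: 256×9/16 = 144, 256×3/16 = 48, 256×3/16 = 48, 256×1/16 = 16.
A-B-: (144 − 144)²/144 = 0/144 = 0.0000
A-bb: (46 − 48)²/48 = 4/48 = 0.0833
aaB-: (56 − 48)²/48 = 64/48 = 1.3333
aabb: (10 − 16)²/16 = 36/16 = 2.2500
Sum = 3.667
df = 3. Since 3.667 < 9.348, we do not reject H₀.

3.667; do not reject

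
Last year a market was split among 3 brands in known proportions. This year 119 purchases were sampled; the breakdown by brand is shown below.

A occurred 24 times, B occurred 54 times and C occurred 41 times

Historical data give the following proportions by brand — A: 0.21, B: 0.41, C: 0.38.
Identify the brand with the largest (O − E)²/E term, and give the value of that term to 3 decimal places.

B, 0.556

Expected counts E_i = n·p_i: 119×0.21 = 24.99, 119×0.41 = 48.79, 119×0.38 = 45.22.
A: (24 − 24.99)²/24.99 = 0.9801/24.99 = 0.0392
B: (54 − 48.79)²/48.79 = 27.1441/48.79 = 0.5563
C: (41 − 45.22)²/45.22 = 17.8084/45.22 = 0.3938
The largest term is for B: 0.556.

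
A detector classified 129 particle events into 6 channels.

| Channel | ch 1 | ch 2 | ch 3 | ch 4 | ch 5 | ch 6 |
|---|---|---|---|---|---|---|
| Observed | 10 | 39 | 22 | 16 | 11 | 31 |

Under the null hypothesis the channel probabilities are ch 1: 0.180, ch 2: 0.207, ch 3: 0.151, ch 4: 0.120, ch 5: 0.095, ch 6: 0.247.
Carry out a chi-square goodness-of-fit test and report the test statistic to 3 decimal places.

Expected counts E_i = n·p_i: 129×0.180 = 23.22, 129×0.207 = 26.703, 129×0.151 = 19.479, 129×0.120 = 15.48, 129×0.095 = 12.255, 129×0.247 = 31.863.
χ² = (10−23.22)²/23.22 + (39−26.703)²/26.703 + (22−19.479)²/19.479 + (16−15.48)²/15.48 + (11−12.255)²/12.255 + (31−31.863)²/31.863
   = 7.5266 + 5.6629 + 0.3263 + 0.0175 + 0.1285 + 0.0234
Sum = 13.685

13.685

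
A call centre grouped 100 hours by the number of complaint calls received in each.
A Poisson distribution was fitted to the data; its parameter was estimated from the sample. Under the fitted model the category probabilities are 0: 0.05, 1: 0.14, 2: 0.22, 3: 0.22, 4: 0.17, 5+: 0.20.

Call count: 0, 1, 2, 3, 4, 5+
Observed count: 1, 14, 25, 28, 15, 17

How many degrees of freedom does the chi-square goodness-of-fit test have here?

There are k = 6 categories and 1 parameter estimated from the data, so df = 6 − 1 − 1 = 4.

4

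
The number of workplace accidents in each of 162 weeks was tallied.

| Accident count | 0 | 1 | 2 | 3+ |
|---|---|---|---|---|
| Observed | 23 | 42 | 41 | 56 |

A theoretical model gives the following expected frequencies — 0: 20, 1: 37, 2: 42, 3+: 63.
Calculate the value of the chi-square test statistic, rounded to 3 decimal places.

1.927

χ² = (23−20)²/20 + (42−37)²/37 + (41−42)²/42 + (56−63)²/63
   = 0.4500 + 0.6757 + 0.0238 + 0.7778
Sum = 1.927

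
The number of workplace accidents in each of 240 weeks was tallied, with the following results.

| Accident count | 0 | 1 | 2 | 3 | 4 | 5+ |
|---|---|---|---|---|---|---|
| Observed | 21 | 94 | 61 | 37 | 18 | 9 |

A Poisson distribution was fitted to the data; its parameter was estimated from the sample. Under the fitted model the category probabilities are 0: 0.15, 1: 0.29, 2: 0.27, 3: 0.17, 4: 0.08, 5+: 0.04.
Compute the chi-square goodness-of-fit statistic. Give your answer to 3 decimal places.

15.493

Expected counts E_i = n·p_i: 240×0.15 = 36, 240×0.29 = 69.6, 240×0.27 = 64.8, 240×0.17 = 40.8, 240×0.08 = 19.2, 240×0.04 = 9.6.
cat         O        E   (O−E)²/E
0          21       36     6.2500
1          94     69.6     8.5540
2          61     64.8     0.2228
3          37     40.8     0.3539
4          18     19.2     0.0750
5+          9      9.6     0.0375
Sum = 15.493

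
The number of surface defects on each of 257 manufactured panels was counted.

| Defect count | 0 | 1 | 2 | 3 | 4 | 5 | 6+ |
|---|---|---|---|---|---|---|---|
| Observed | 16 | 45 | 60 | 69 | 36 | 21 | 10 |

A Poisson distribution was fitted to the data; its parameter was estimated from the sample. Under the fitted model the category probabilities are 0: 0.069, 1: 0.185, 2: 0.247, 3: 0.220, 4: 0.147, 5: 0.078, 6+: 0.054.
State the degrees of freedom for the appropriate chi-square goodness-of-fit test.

There are k = 7 categories and 1 parameter estimated from the data, so df = 7 − 1 − 1 = 5.

5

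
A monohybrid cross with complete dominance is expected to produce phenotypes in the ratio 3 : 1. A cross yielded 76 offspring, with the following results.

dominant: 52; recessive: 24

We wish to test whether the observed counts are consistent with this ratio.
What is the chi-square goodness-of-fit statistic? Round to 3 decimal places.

Ratio total = 4. Expected counts: 76×3/4 = 57, 76×1/4 = 19.
χ² = (52−57)²/57 + (24−19)²/19
   = 0.4386 + 1.3158
Sum = 1.754

1.754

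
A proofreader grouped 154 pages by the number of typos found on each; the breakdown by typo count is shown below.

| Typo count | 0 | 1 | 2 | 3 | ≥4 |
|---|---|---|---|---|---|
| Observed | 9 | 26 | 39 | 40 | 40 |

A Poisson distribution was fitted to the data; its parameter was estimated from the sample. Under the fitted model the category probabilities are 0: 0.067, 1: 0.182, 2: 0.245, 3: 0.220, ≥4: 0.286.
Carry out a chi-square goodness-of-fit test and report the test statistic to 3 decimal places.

Expected counts E_i = n·p_i: 154×0.067 = 10.318, 154×0.182 = 28.028, 154×0.245 = 37.73, 154×0.220 = 33.88, 154×0.286 = 44.044.
0: (9 − 10.318)²/10.318 = 1.737124/10.318 = 0.1684
1: (26 − 28.028)²/28.028 = 4.112784/28.028 = 0.1467
2: (39 − 37.73)²/37.73 = 1.6129/37.73 = 0.0427
3: (40 − 33.88)²/33.88 = 37.4544/33.88 = 1.1055
≥4: (40 − 44.044)²/44.044 = 16.353936/44.044 = 0.3713
Sum = 1.835

1.835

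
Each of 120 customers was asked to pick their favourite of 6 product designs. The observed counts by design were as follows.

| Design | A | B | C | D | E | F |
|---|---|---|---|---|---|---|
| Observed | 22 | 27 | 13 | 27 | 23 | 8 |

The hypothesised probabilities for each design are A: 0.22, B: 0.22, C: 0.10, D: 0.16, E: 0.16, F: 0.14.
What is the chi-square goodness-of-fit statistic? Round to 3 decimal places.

Expected counts E_i = n·p_i: 120×0.22 = 26.4, 120×0.22 = 26.4, 120×0.10 = 12, 120×0.16 = 19.2, 120×0.16 = 19.2, 120×0.14 = 16.8.
χ² = (22−26.4)²/26.4 + (27−26.4)²/26.4 + (13−12)²/12 + (27−19.2)²/19.2 + (23−19.2)²/19.2 + (8−16.8)²/16.8
   = 0.7333 + 0.0136 + 0.0833 + 3.1688 + 0.7521 + 4.6095
Sum = 9.361

9.361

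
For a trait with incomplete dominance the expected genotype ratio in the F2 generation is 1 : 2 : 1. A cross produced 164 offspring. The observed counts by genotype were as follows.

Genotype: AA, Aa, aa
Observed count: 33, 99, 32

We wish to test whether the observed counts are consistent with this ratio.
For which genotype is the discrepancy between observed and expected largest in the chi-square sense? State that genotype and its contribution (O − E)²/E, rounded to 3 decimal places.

Ratio total = 4. Expected counts: 164×1/4 = 41, 164×2/4 = 82, 164×1/4 = 41.
χ² = (33−41)²/41 + (99−82)²/82 + (32−41)²/41
   = 1.5610 + 3.5244 + 1.9756
The largest term is for Aa: 3.524.

Aa, 3.524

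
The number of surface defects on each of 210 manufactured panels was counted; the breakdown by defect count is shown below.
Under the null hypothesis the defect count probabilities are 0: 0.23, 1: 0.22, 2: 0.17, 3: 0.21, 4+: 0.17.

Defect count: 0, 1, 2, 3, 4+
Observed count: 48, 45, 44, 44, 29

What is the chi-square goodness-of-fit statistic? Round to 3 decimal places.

Expected counts E_i = n·p_i: 210×0.23 = 48.3, 210×0.22 = 46.2, 210×0.17 = 35.7, 210×0.21 = 44.1, 210×0.17 = 35.7.
χ² = (48−48.3)²/48.3 + (45−46.2)²/46.2 + (44−35.7)²/35.7 + (44−44.1)²/44.1 + (29−35.7)²/35.7
   = 0.0019 + 0.0312 + 1.9297 + 0.0002 + 1.2574
Sum = 3.220

3.220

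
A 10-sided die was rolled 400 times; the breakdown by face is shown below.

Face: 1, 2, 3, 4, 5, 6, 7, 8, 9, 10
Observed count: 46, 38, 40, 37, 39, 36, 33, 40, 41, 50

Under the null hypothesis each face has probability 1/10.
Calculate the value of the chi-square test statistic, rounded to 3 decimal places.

Expected count for each of the 10 categories: 400/10 = 40.
1: (46 − 40)²/40 = 36/40 = 0.9000
2: (38 − 40)²/40 = 4/40 = 0.1000
3: (40 − 40)²/40 = 0/40 = 0.0000
4: (37 − 40)²/40 = 9/40 = 0.2250
5: (39 − 40)²/40 = 1/40 = 0.0250
6: (36 − 40)²/40 = 16/40 = 0.4000
7: (33 − 40)²/40 = 49/40 = 1.2250
8: (40 − 40)²/40 = 0/40 = 0.0000
9: (41 − 40)²/40 = 1/40 = 0.0250
10: (50 − 40)²/40 = 100/40 = 2.5000
Sum = 5.400

5.400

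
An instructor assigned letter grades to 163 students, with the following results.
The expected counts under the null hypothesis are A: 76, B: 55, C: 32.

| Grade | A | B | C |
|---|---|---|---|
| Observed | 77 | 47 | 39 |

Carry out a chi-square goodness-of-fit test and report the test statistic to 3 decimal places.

cat         O        E   (O−E)²/E
A          77       76     0.0132
B          47       55     1.1636
C          39       32     1.5313
Sum = 2.708

2.708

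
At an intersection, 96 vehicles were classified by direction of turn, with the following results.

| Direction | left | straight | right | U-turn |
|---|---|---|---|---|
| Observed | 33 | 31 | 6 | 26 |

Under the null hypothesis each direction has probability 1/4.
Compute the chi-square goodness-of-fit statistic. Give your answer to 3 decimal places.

Under H₀ each category has probability 1/4, so each expected count is 96/4 = 24.
cat           O        E   (O−E)²/E
left         33       24     3.3750
straight     31       24     2.0417
right         6       24    13.5000
U-turn       26       24     0.1667
Sum = 19.083

19.083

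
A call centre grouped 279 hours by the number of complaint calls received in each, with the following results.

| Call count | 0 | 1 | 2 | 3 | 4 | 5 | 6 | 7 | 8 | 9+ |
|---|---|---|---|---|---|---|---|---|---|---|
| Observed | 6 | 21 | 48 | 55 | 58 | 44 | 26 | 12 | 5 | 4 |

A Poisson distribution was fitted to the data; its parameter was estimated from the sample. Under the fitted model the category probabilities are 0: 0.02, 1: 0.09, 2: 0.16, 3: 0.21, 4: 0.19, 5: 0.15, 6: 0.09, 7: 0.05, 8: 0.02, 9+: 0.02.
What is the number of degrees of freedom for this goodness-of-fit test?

There are k = 10 categories and 1 parameter estimated from the data, so df = 10 − 1 − 1 = 8.

8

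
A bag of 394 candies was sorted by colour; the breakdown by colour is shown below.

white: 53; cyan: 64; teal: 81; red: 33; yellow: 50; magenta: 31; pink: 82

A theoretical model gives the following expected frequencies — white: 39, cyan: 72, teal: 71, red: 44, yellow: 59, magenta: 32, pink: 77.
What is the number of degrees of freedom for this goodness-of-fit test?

There are k = 7 categories and no parameters were estimated from the data, so df = 7 − 1 = 6.

6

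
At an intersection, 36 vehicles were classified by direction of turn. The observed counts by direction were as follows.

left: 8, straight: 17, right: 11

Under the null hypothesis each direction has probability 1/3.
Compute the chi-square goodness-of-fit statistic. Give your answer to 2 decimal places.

3.50

Under H₀ each category has probability 1/3, so each expected count is 36/3 = 12.
left: (8 − 12)²/12 = 16/12 = 1.333
straight: (17 − 12)²/12 = 25/12 = 2.083
right: (11 − 12)²/12 = 1/12 = 0.083
Sum = 3.50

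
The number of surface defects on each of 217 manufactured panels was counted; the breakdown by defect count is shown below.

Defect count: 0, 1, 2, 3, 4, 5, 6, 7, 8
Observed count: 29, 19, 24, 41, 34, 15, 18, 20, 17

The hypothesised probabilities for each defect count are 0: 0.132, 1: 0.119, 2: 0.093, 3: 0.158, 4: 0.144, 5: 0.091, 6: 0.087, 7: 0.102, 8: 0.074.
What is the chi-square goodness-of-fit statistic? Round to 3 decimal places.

5.530

Expected counts E_i = n·p_i: 217×0.132 = 28.644, 217×0.119 = 25.823, 217×0.093 = 20.181, 217×0.158 = 34.286, 217×0.144 = 31.248, 217×0.091 = 19.747, 217×0.087 = 18.879, 217×0.102 = 22.134, 217×0.074 = 16.058.
χ² = (29−28.644)²/28.644 + (19−25.823)²/25.823 + (24−20.181)²/20.181 + (41−34.286)²/34.286 + (34−31.248)²/31.248 + (15−19.747)²/19.747 + (18−18.879)²/18.879 + (20−22.134)²/22.134 + (17−16.058)²/16.058
   = 0.0044 + 1.8028 + 0.7227 + 1.3148 + 0.2424 + 1.1411 + 0.0409 + 0.2057 + 0.0553
Sum = 5.530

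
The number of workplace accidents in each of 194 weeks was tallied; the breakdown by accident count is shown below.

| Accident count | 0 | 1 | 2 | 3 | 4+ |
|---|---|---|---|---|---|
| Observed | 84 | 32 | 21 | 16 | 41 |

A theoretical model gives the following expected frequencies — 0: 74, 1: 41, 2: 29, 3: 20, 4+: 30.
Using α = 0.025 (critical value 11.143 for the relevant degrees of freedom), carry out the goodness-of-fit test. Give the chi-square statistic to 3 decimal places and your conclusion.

10.367; do not reject

0: (84 − 74)²/74 = 100/74 = 1.3514
1: (32 − 41)²/41 = 81/41 = 1.9756
2: (21 − 29)²/29 = 64/29 = 2.2069
3: (16 − 20)²/20 = 16/20 = 0.8000
4+: (41 − 30)²/30 = 121/30 = 4.0333
Sum = 10.367
df = 4. Since 10.367 < 11.143, we do not reject H₀.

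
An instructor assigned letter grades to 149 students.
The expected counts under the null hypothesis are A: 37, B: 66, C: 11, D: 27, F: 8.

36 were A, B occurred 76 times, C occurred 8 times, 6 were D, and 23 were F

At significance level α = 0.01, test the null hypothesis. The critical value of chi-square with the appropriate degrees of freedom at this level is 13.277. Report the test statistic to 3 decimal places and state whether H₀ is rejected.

46.819; reject

χ² = (36−37)²/37 + (76−66)²/66 + (8−11)²/11 + (6−27)²/27 + (23−8)²/8
   = 0.0270 + 1.5152 + 0.8182 + 16.3333 + 28.1250
Sum = 46.819
df = 4. Since 46.819 > 13.277, we reject H₀.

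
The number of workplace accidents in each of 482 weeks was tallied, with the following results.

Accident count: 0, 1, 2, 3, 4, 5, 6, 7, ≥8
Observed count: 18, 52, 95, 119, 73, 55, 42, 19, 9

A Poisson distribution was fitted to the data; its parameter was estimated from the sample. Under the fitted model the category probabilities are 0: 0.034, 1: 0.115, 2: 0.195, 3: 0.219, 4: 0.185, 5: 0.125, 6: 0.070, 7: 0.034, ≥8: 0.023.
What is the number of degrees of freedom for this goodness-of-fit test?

There are k = 9 categories and 1 parameter estimated from the data, so df = 9 − 1 − 1 = 7.

7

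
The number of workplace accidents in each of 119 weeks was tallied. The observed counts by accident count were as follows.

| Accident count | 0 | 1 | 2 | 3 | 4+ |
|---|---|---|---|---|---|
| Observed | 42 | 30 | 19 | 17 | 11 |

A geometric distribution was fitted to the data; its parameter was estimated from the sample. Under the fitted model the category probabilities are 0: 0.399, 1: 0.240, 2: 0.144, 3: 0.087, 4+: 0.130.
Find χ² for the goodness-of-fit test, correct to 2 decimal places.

Expected counts E_i = n·p_i: 119×0.399 = 47.481, 119×0.240 = 28.56, 119×0.144 = 17.136, 119×0.087 = 10.353, 119×0.130 = 15.47.
0: (42 − 47.481)²/47.481 = 30.041361/47.481 = 0.633
1: (30 − 28.56)²/28.56 = 2.0736/28.56 = 0.073
2: (19 − 17.136)²/17.136 = 3.474496/17.136 = 0.203
3: (17 − 10.353)²/10.353 = 44.182609/10.353 = 4.268
4+: (11 − 15.47)²/15.47 = 19.9809/15.47 = 1.292
Sum = 6.47

6.47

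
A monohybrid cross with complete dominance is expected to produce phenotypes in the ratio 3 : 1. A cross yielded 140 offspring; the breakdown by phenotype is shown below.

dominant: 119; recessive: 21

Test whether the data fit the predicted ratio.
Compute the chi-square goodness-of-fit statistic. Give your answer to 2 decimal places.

Ratio total = 4. Expected counts: 140×3/4 = 105, 140×1/4 = 35.
χ² = (119−105)²/105 + (21−35)²/35
   = 1.867 + 5.600
Sum = 7.47

7.47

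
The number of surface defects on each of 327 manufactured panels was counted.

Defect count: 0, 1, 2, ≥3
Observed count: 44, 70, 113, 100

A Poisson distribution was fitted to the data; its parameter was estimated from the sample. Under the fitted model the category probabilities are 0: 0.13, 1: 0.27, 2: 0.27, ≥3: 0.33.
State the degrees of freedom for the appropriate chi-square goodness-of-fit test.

2

There are k = 4 categories and 1 parameter estimated from the data, so df = 4 − 1 − 1 = 2.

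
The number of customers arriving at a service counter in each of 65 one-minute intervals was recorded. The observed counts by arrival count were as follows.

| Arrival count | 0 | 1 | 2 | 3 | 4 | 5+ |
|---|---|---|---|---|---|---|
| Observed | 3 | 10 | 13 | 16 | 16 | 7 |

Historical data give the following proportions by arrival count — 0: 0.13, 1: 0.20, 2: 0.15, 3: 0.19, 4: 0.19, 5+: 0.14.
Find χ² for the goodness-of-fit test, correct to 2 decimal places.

Expected counts E_i = n·p_i: 65×0.13 = 8.45, 65×0.20 = 13, 65×0.15 = 9.75, 65×0.19 = 12.35, 65×0.19 = 12.35, 65×0.14 = 9.1.
0: (3 − 8.45)²/8.45 = 29.7025/8.45 = 3.515
1: (10 − 13)²/13 = 9/13 = 0.692
2: (13 − 9.75)²/9.75 = 10.5625/9.75 = 1.083
3: (16 − 12.35)²/12.35 = 13.3225/12.35 = 1.079
4: (16 − 12.35)²/12.35 = 13.3225/12.35 = 1.079
5+: (7 − 9.1)²/9.1 = 4.41/9.1 = 0.485
Sum = 7.93

7.93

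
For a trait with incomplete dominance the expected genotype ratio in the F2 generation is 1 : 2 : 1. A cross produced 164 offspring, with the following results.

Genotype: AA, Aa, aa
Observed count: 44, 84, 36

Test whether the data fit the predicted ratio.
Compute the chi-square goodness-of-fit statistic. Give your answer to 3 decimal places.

Ratio total = 4. Expected counts: 164×1/4 = 41, 164×2/4 = 82, 164×1/4 = 41.
cat         O        E   (O−E)²/E
AA         44       41     0.2195
Aa         84       82     0.0488
aa         36       41     0.6098
Sum = 0.878

0.878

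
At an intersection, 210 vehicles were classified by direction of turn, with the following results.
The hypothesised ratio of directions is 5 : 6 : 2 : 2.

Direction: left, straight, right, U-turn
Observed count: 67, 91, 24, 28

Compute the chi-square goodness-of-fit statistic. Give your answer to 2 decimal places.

Ratio total = 15. Expected counts: 210×5/15 = 70, 210×6/15 = 84, 210×2/15 = 28, 210×2/15 = 28.
left: (67 − 70)²/70 = 9/70 = 0.129
straight: (91 − 84)²/84 = 49/84 = 0.583
right: (24 − 28)²/28 = 16/28 = 0.571
U-turn: (28 − 28)²/28 = 0/28 = 0.000
Sum = 1.28

1.28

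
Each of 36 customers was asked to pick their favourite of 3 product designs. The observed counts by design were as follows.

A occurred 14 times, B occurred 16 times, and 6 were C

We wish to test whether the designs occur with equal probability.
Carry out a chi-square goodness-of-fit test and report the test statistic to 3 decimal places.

4.667

Expected count for each of the 3 categories: 36/3 = 12.
cat         O        E   (O−E)²/E
A          14       12     0.3333
B          16       12     1.3333
C           6       12     3.0000
Sum = 4.667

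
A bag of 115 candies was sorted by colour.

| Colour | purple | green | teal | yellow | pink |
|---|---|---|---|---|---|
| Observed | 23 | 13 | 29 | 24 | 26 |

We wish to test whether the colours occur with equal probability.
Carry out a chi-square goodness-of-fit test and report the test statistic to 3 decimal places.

6.348

Under H₀ each category has probability 1/5, so each expected count is 115/5 = 23.
cat         O        E   (O−E)²/E
purple     23       23     0.0000
green      13       23     4.3478
teal       29       23     1.5652
yellow     24       23     0.0435
pink       26       23     0.3913
Sum = 6.348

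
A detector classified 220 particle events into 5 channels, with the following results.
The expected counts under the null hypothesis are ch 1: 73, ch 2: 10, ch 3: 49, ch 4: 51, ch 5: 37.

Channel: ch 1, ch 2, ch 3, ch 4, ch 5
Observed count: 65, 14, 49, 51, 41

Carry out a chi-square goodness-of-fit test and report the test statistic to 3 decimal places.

ch 1: (65 − 73)²/73 = 64/73 = 0.8767
ch 2: (14 − 10)²/10 = 16/10 = 1.6000
ch 3: (49 − 49)²/49 = 0/49 = 0.0000
ch 4: (51 − 51)²/51 = 0/51 = 0.0000
ch 5: (41 − 37)²/37 = 16/37 = 0.4324
Sum = 2.909

2.909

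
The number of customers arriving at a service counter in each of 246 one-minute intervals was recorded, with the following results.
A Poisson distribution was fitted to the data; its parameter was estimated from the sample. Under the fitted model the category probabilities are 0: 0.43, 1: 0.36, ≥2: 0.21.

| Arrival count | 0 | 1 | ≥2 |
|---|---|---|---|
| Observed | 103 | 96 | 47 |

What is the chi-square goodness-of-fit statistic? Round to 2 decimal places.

Expected counts E_i = n·p_i: 246×0.43 = 105.78, 246×0.36 = 88.56, 246×0.21 = 51.66.
cat         O        E   (O−E)²/E
0         103   105.78      0.073
1          96    88.56      0.625
≥2         47    51.66      0.420
Sum = 1.12

1.12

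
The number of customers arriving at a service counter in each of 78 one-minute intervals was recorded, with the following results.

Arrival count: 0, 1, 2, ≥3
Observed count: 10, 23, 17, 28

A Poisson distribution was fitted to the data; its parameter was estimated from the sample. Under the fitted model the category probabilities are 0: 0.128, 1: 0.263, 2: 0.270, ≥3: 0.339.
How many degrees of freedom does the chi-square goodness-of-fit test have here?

There are k = 4 categories and 1 parameter estimated from the data, so df = 4 − 1 − 1 = 2.

2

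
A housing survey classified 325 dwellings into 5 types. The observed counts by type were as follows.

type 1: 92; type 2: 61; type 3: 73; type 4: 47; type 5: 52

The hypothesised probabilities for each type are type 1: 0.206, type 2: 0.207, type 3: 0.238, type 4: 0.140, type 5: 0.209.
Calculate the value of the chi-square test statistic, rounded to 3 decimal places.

Expected counts E_i = n·p_i: 325×0.206 = 66.95, 325×0.207 = 67.275, 325×0.238 = 77.35, 325×0.140 = 45.5, 325×0.209 = 67.925.
cat         O        E   (O−E)²/E
type 1     92    66.95     9.3727
type 2     61   67.275     0.5853
type 3     73    77.35     0.2446
type 4     47     45.5     0.0495
type 5     52   67.925     3.7336
Sum = 13.986

13.986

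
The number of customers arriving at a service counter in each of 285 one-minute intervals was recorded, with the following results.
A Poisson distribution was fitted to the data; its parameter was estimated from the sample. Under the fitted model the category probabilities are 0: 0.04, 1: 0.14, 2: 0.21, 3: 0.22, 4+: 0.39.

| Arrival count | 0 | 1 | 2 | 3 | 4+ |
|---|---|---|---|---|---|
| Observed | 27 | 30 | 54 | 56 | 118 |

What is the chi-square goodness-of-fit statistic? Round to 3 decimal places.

25.514

Expected counts E_i = n·p_i: 285×0.04 = 11.4, 285×0.14 = 39.9, 285×0.21 = 59.85, 285×0.22 = 62.7, 285×0.39 = 111.15.
cat         O        E   (O−E)²/E
0          27     11.4    21.3474
1          30     39.9     2.4564
2          54    59.85     0.5718
3          56     62.7     0.7159
4+        118   111.15     0.4222
Sum = 25.514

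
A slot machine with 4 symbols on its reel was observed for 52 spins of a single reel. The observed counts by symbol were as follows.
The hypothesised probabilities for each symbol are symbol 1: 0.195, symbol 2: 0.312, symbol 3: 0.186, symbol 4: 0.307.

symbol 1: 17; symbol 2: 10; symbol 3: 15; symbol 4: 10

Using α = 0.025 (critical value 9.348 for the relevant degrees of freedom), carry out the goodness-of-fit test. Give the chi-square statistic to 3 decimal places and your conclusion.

Expected counts E_i = n·p_i: 52×0.195 = 10.14, 52×0.312 = 16.224, 52×0.186 = 9.672, 52×0.307 = 15.964.
χ² = (17−10.14)²/10.14 + (10−16.224)²/16.224 + (15−9.672)²/9.672 + (10−15.964)²/15.964
   = 4.6410 + 2.3877 + 2.9350 + 2.2281
Sum = 12.192
df = 3. Since 12.192 > 9.348, we reject H₀.

12.192; reject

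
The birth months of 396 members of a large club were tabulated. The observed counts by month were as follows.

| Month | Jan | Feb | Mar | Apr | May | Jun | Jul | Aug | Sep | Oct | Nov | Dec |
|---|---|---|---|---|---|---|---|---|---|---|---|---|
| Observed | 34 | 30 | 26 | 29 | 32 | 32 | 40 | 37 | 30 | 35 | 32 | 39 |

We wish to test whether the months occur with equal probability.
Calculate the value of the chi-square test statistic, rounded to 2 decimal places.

Under H₀ each category has probability 1/12, so each expected count is 396/12 = 33.
χ² = (34−33)²/33 + (30−33)²/33 + (26−33)²/33 + (29−33)²/33 + (32−33)²/33 + (32−33)²/33 + (40−33)²/33 + (37−33)²/33 + (30−33)²/33 + (35−33)²/33 + (32−33)²/33 + (39−33)²/33
   = 0.030 + 0.273 + 1.485 + 0.485 + 0.030 + 0.030 + 1.485 + 0.485 + 0.273 + 0.121 + 0.030 + 1.091
Sum = 5.82

5.82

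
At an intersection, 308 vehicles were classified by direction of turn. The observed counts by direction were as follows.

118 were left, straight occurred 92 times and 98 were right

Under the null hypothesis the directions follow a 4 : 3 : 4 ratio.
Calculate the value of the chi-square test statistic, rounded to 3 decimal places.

Ratio total = 11. Expected counts: 308×4/11 = 112, 308×3/11 = 84, 308×4/11 = 112.
χ² = (118−112)²/112 + (92−84)²/84 + (98−112)²/112
   = 0.3214 + 0.7619 + 1.7500
Sum = 2.833

2.833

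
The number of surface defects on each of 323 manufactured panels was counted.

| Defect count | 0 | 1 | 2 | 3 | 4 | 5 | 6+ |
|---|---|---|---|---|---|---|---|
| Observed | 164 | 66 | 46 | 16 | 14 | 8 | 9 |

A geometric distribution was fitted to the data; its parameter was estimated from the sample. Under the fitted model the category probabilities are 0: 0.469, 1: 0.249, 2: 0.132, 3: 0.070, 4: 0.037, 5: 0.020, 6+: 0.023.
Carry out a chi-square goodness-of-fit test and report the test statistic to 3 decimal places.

6.870

Expected counts E_i = n·p_i: 323×0.469 = 151.487, 323×0.249 = 80.427, 323×0.132 = 42.636, 323×0.070 = 22.61, 323×0.037 = 11.951, 323×0.020 = 6.46, 323×0.023 = 7.429.
0: (164 − 151.487)²/151.487 = 156.575169/151.487 = 1.0336
1: (66 − 80.427)²/80.427 = 208.138329/80.427 = 2.5879
2: (46 − 42.636)²/42.636 = 11.316496/42.636 = 0.2654
3: (16 − 22.61)²/22.61 = 43.6921/22.61 = 1.9324
4: (14 − 11.951)²/11.951 = 4.198401/11.951 = 0.3513
5: (8 − 6.46)²/6.46 = 2.3716/6.46 = 0.3671
6+: (9 − 7.429)²/7.429 = 2.468041/7.429 = 0.3322
Sum = 6.870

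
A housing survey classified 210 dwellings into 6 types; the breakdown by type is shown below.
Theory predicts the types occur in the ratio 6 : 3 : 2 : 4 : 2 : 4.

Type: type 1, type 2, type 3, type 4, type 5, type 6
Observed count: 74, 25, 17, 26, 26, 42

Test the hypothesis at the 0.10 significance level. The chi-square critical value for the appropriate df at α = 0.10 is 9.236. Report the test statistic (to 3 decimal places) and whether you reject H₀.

Ratio total = 21. Expected counts: 210×6/21 = 60, 210×3/21 = 30, 210×2/21 = 20, 210×4/21 = 40, 210×2/21 = 20, 210×4/21 = 40.
χ² = (74−60)²/60 + (25−30)²/30 + (17−20)²/20 + (26−40)²/40 + (26−20)²/20 + (42−40)²/40
   = 3.2667 + 0.8333 + 0.4500 + 4.9000 + 1.8000 + 0.1000
Sum = 11.350
df = 5. Since 11.350 > 9.236, we reject H₀.

11.350; reject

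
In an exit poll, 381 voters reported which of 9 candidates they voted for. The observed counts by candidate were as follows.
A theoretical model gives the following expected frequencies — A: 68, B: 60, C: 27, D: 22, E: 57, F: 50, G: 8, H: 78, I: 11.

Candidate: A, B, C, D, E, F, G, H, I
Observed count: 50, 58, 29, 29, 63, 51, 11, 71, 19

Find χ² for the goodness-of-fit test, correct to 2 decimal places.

15.43

A: (50 − 68)²/68 = 324/68 = 4.765
B: (58 − 60)²/60 = 4/60 = 0.067
C: (29 − 27)²/27 = 4/27 = 0.148
D: (29 − 22)²/22 = 49/22 = 2.227
E: (63 − 57)²/57 = 36/57 = 0.632
F: (51 − 50)²/50 = 1/50 = 0.020
G: (11 − 8)²/8 = 9/8 = 1.125
H: (71 − 78)²/78 = 49/78 = 0.628
I: (19 − 11)²/11 = 64/11 = 5.818
Sum = 15.43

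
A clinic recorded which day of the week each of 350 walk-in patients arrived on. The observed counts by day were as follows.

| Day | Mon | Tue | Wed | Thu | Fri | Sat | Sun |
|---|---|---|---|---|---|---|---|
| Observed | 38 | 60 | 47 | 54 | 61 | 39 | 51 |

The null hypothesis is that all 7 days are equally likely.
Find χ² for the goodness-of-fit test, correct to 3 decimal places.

10.240

Under H₀ each category has probability 1/7, so each expected count is 350/7 = 50.
Mon: (38 − 50)²/50 = 144/50 = 2.8800
Tue: (60 − 50)²/50 = 100/50 = 2.0000
Wed: (47 − 50)²/50 = 9/50 = 0.1800
Thu: (54 − 50)²/50 = 16/50 = 0.3200
Fri: (61 − 50)²/50 = 121/50 = 2.4200
Sat: (39 − 50)²/50 = 121/50 = 2.4200
Sun: (51 − 50)²/50 = 1/50 = 0.0200
Sum = 10.240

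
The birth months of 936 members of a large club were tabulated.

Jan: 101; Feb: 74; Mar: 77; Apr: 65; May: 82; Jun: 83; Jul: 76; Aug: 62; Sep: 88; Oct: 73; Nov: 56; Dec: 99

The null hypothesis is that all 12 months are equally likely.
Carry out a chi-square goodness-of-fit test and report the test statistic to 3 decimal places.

26.487

Expected count for each of the 12 categories: 936/12 = 78.
cat         O        E   (O−E)²/E
Jan       101       78     6.7821
Feb        74       78     0.2051
Mar        77       78     0.0128
Apr        65       78     2.1667
May        82       78     0.2051
Jun        83       78     0.3205
Jul        76       78     0.0513
Aug        62       78     3.2821
Sep        88       78     1.2821
Oct        73       78     0.3205
Nov        56       78     6.2051
Dec        99       78     5.6538
Sum = 26.487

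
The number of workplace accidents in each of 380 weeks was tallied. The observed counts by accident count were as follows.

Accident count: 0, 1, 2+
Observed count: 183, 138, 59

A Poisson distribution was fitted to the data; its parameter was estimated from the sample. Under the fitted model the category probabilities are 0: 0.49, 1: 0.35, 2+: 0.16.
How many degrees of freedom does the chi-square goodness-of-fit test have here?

There are k = 3 categories and 1 parameter estimated from the data, so df = 3 − 1 − 1 = 1.

1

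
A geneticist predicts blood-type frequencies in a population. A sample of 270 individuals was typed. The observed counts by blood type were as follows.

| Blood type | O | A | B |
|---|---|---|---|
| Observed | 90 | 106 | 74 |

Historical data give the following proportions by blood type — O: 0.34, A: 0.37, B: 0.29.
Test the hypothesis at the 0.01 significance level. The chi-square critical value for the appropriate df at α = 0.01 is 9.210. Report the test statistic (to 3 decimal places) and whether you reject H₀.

0.644; do not reject

Expected counts E_i = n·p_i: 270×0.34 = 91.8, 270×0.37 = 99.9, 270×0.29 = 78.3.
χ² = (90−91.8)²/91.8 + (106−99.9)²/99.9 + (74−78.3)²/78.3
   = 0.0353 + 0.3725 + 0.2361
Sum = 0.644
df = 2. Since 0.644 < 9.210, we do not reject H₀.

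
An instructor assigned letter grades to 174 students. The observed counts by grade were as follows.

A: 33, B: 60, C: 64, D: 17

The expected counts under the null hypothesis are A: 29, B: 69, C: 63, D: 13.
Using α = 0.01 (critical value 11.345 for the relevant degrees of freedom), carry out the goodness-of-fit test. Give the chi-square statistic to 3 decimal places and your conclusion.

2.972; do not reject

χ² = (33−29)²/29 + (60−69)²/69 + (64−63)²/63 + (17−13)²/13
   = 0.5517 + 1.1739 + 0.0159 + 1.2308
Sum = 2.972
df = 3. Since 2.972 < 11.345, we do not reject H₀.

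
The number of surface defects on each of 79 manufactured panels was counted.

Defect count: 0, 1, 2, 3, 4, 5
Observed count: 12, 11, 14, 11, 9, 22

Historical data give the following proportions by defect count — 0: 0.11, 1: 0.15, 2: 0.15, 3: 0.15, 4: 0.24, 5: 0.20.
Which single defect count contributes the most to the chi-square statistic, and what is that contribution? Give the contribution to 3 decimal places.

4, 5.232

Expected counts E_i = n·p_i: 79×0.11 = 8.69, 79×0.15 = 11.85, 79×0.15 = 11.85, 79×0.15 = 11.85, 79×0.24 = 18.96, 79×0.20 = 15.8.
cat         O        E   (O−E)²/E
0          12     8.69     1.2608
1          11    11.85     0.0610
2          14    11.85     0.3901
3          11    11.85     0.0610
4           9    18.96     5.2322
5          22     15.8     2.4329
The largest term is for 4: 5.232.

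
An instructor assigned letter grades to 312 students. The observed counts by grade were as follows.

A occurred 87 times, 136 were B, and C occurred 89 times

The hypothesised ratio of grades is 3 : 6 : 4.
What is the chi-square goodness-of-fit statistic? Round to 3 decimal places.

Ratio total = 13. Expected counts: 312×3/13 = 72, 312×6/13 = 144, 312×4/13 = 96.
χ² = (87−72)²/72 + (136−144)²/144 + (89−96)²/96
   = 3.1250 + 0.4444 + 0.5104
Sum = 4.080

4.080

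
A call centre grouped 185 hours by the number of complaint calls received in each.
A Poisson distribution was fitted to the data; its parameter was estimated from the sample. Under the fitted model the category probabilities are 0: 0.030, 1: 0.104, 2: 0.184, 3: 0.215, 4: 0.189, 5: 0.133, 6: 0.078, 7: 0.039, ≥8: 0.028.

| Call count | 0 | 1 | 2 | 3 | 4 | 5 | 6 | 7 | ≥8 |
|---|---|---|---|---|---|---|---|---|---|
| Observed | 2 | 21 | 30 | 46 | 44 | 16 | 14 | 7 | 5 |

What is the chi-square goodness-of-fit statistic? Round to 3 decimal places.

Expected counts E_i = n·p_i: 185×0.030 = 5.55, 185×0.104 = 19.24, 185×0.184 = 34.04, 185×0.215 = 39.775, 185×0.189 = 34.965, 185×0.133 = 24.605, 185×0.078 = 14.43, 185×0.039 = 7.215, 185×0.028 = 5.18.
χ² = (2−5.55)²/5.55 + (21−19.24)²/19.24 + (30−34.04)²/34.04 + (46−39.775)²/39.775 + (44−34.965)²/34.965 + (16−24.605)²/24.605 + (14−14.43)²/14.43 + (7−7.215)²/7.215 + (5−5.18)²/5.18
   = 2.2707 + 0.1610 + 0.4795 + 0.9742 + 2.3347 + 3.0094 + 0.0128 + 0.0064 + 0.0063
Sum = 9.255

9.255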